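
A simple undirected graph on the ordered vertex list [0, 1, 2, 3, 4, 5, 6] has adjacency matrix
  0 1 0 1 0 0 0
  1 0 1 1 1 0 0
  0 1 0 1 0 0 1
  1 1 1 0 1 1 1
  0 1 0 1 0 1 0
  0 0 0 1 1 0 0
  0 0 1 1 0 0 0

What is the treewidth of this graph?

2

A width-2 tree decomposition is:
Bags: B1 = {1, 3, 4}  B2 = {3, 4, 5}  B3 = {0, 1, 3}  B4 = {1, 2, 3}  B5 = {2, 3, 6}
Tree: B1–B2, B1–B3, B1–B4, B4–B5
Each bag holds 3 vertices, so the decomposition has width 2, which upper-bounds the treewidth. Conversely, {0, 1, 3} is a clique of size 3, and the vertices of any clique must share a bag in every tree decomposition; so some bag has ≥ 3 vertices and tw(G) ≥ 2. The upper and lower bounds meet at 2, so that is the treewidth.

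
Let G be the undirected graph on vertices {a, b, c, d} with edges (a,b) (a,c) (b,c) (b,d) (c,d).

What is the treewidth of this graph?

A width-2 tree decomposition is:
Bags: B1 = {a, b, c}  B2 = {b, c, d}
Tree: B1–B2
Every bag has size at most 3, so the width is 3 − 1 = 2 and tw(G) ≤ 2. For the lower bound, the 3 vertices {b, c, d} are pairwise adjacent, and any tree decomposition puts a clique entirely inside one bag — forcing width ≥ 2. Hence tw(G) = 2 exactly.

2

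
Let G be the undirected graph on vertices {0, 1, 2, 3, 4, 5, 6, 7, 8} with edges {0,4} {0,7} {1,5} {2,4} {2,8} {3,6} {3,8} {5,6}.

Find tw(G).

1

A width-1 tree decomposition is:
Bags: B1 = {1, 5}  B2 = {5, 6}  B3 = {3, 6}  B4 = {3, 8}  B5 = {2, 8}  B6 = {2, 4}  B7 = {0, 4}  B8 = {0, 7}
Tree: B1–B2, B2–B3, B3–B4, B4–B5, B5–B6, B6–B7, B7–B8
Every bag has size at most 2, so the width is 2 − 1 = 1 and tw(G) ≤ 1. Any graph with an edge has treewidth ≥ 1, and G has the edge 1–5. Therefore the treewidth is 1.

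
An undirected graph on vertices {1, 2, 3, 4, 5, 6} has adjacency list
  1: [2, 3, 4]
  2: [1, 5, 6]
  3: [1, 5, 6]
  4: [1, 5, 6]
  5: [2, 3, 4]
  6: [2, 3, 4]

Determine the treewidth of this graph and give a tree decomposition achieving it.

Every bag has size at most 4, so the width is 4 − 1 = 3 and tw(G) ≤ 3. For the lower bound: the 4 vertex sets {1,4}, {2,5}, {3}, {6} are disjoint, each induces a connected subgraph, and every pair is joined by at least one edge of G. Contracting each set to a single vertex therefore yields K_{4} as a minor, and since treewidth is minor-monotone, tw(G) ≥ tw(K_{4}) = 3. Combining the bounds, tw(G) = 3.

Treewidth 3.
One such decomposition:
Bags: B1 = {1, 2, 3, 4}  B2 = {2, 3, 4, 5}  B3 = {2, 3, 4, 6}
Tree: B1–B2, B2–B3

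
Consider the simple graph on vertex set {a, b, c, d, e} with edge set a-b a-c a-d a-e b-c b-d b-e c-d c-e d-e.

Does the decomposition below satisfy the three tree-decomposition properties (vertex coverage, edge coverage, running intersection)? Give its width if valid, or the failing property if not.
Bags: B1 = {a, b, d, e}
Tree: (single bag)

No — vertex c appears in no bag.

A tree decomposition must satisfy three properties: every vertex lies in some bag; for every edge, both endpoints lie together in some bag; and for every vertex, the bags containing it form a connected subtree. Here vertex c appears in no bag, so the decomposition is invalid.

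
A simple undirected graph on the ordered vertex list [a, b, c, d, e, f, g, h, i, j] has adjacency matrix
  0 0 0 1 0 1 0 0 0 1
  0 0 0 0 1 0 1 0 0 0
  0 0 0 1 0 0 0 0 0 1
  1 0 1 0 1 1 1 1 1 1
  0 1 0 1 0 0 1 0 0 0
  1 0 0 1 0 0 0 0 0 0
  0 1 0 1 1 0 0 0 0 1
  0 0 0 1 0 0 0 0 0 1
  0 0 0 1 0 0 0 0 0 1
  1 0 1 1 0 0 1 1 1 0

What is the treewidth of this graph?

2

A width-2 tree decomposition is:
Bags: B1 = {d, e, g}  B2 = {d, g, j}  B3 = {d, h, j}  B4 = {b, e, g}  B5 = {a, d, j}  B6 = {d, i, j}  B7 = {c, d, j}  B8 = {a, d, f}
Tree: B1–B2, B2–B3, B1–B4, B3–B5, B3–B6, B2–B7, B5–B8
The largest bag has 3 vertices, giving width 2; this decomposition certifies tw(G) ≤ 2. On the other hand G contains the 3-clique {d, g, j}. A clique must lie in a single bag of any decomposition, so no decomposition can have width below 2. Hence tw(G) = 2 exactly.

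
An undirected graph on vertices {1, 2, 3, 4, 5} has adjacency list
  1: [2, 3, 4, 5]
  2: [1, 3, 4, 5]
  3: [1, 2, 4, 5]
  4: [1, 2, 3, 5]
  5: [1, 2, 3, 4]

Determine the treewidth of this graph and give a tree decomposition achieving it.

Treewidth 4.
One such decomposition:
Bags: B1 = {1, 2, 3, 4, 5}
Tree: (single bag)

A single bag containing all 5 vertices is trivially a valid decomposition of width 4. Conversely, {1, 2, 3, 4, 5} is a clique of size 5, and the vertices of any clique must share a bag in every tree decomposition; so some bag has ≥ 5 vertices and tw(G) ≥ 4. Combining the bounds, tw(G) = 4.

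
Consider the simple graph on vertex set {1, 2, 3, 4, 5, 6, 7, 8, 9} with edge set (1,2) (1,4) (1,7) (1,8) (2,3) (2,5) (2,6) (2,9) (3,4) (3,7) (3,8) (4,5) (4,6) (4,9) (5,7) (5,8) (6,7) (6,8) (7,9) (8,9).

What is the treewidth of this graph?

A width-4 tree decomposition is:
Bags: B1 = {2, 4, 5, 7, 8}  B2 = {2, 4, 7, 8, 9}  B3 = {1, 2, 4, 7, 8}  B4 = {2, 4, 6, 7, 8}  B5 = {2, 3, 4, 7, 8}
Tree: B1–B2, B2–B3, B3–B4, B4–B5
Each bag holds 5 vertices, so the decomposition has width 4, which upper-bounds the treewidth. For the lower bound: the 5 vertex sets {4,5}, {2,9}, {1,7}, {8}, {6} are disjoint, each induces a connected subgraph, and every pair is joined by at least one edge of G. Contracting each set to a single vertex therefore yields K_{5} as a minor, and since treewidth is minor-monotone, tw(G) ≥ tw(K_{5}) = 4. Combining the bounds, tw(G) = 4.

4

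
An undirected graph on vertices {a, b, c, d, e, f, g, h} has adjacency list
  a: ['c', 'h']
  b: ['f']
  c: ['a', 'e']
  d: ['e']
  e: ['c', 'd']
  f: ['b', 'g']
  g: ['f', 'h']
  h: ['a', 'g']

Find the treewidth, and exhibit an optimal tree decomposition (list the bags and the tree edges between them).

Treewidth 1.
One optimal decomposition is:
Bags: B1 = {d, e}  B2 = {c, e}  B3 = {a, c}  B4 = {a, h}  B5 = {g, h}  B6 = {f, g}  B7 = {b, f}
Tree: B1–B2, B2–B3, B3–B4, B4–B5, B5–B6, B6–B7

Each bag holds 2 vertices, so the decomposition has width 1, which upper-bounds the treewidth. Any graph with an edge has treewidth ≥ 1, and G has the edge d–e. Therefore the treewidth is 1.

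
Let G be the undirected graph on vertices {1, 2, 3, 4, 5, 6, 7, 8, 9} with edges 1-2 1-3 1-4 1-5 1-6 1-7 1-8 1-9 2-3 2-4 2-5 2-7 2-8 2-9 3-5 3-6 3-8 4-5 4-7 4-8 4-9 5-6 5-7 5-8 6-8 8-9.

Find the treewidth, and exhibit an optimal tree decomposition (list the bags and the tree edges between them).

Treewidth 4.
One such decomposition:
Bags: B1 = {1, 2, 4, 5, 8}  B2 = {1, 2, 3, 5, 8}  B3 = {1, 3, 5, 6, 8}  B4 = {1, 2, 4, 8, 9}  B5 = {1, 2, 4, 5, 7}
Tree: B1–B2, B2–B3, B1–B4, B1–B5

Every bag has size at most 5, so the width is 5 − 1 = 4 and tw(G) ≤ 4. On the other hand G contains the 5-clique {1, 2, 3, 5, 8}. A clique must lie in a single bag of any decomposition, so no decomposition can have width below 4. Combining the bounds, tw(G) = 4.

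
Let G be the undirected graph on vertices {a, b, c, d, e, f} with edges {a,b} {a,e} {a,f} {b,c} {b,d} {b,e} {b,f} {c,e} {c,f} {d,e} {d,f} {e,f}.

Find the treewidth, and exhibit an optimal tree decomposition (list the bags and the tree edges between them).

Each bag holds 4 vertices, so the decomposition has width 3, which upper-bounds the treewidth. Conversely, {b, d, e, f} is a clique of size 4, and the vertices of any clique must share a bag in every tree decomposition; so some bag has ≥ 4 vertices and tw(G) ≥ 3. The upper and lower bounds meet at 3, so that is the treewidth.

Treewidth 3.
One optimal decomposition is:
Bags: B1 = {b, c, e, f}  B2 = {b, d, e, f}  B3 = {a, b, e, f}
Tree: B1–B2, B2–B3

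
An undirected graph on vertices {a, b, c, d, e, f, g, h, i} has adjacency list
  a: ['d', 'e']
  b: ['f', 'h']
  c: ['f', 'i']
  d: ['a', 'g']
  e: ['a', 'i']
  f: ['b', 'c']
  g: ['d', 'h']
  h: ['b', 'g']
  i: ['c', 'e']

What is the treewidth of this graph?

2

A width-2 tree decomposition is:
Bags: B1 = {b, c, f}  B2 = {b, c, h}  B3 = {c, g, h}  B4 = {c, d, g}  B5 = {a, c, d}  B6 = {a, c, e}  B7 = {c, e, i}
Tree: B1–B2, B2–B3, B3–B4, B4–B5, B5–B6, B6–B7
Every bag has size at most 3, so the width is 3 − 1 = 2 and tw(G) ≤ 2. Since c–f–b–h–g–d–a–e–i–c is a cycle in G, G is not acyclic. Forests are exactly the graphs of treewidth ≤ 1, so tw(G) ≥ 2. The upper and lower bounds meet at 2, so that is the treewidth.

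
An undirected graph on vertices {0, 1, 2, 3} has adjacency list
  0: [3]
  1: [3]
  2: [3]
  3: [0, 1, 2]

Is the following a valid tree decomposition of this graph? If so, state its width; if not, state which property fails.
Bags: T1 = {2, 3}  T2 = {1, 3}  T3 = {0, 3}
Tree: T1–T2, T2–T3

Yes; width 1.

Every vertex of G appears in some bag (union = {0, 1, 2, 3}); every edge is covered by a bag; and for each vertex v the set of bags containing v is connected in the bag tree. The decomposition is therefore valid. The largest bag has 2 vertices, so the width is 1.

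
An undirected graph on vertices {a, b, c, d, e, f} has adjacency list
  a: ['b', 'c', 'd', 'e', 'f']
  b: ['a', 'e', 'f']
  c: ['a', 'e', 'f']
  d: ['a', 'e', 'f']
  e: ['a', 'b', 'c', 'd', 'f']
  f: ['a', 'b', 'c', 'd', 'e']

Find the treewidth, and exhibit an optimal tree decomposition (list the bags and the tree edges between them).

Treewidth 3.
One optimal decomposition is:
Bags: B1 = {a, d, e, f}  B2 = {a, c, e, f}  B3 = {a, b, e, f}
Tree: B1–B2, B2–B3

Every bag has size at most 4, so the width is 4 − 1 = 3 and tw(G) ≤ 3. Conversely, {a, d, e, f} is a clique of size 4, and the vertices of any clique must share a bag in every tree decomposition; so some bag has ≥ 4 vertices and tw(G) ≥ 3. Combining the bounds, tw(G) = 3.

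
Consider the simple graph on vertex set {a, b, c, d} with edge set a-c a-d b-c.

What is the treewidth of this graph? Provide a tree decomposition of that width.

Treewidth 1.
One optimal decomposition is:
Bags: B1 = {a, c}  B2 = {b, c}  B3 = {a, d}
Tree: B1–B2, B1–B3

Each bag holds 2 vertices, so the decomposition has width 1, which upper-bounds the treewidth. G has an edge, so its treewidth is at least 1. Therefore the treewidth is 1.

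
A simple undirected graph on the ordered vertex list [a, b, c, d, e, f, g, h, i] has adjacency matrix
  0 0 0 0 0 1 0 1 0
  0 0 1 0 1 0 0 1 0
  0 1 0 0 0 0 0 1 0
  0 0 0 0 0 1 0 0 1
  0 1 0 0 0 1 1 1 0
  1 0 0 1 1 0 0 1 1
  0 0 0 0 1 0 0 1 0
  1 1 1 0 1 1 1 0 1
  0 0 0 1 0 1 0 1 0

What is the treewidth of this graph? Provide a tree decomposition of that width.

Treewidth 2.
One optimal decomposition is:
Bags: B1 = {e, g, h}  B2 = {e, f, h}  B3 = {b, e, h}  B4 = {f, h, i}  B5 = {a, f, h}  B6 = {b, c, h}  B7 = {d, f, i}
Tree: B1–B2, B2–B3, B2–B4, B4–B5, B3–B6, B4–B7

Each bag holds 3 vertices, so the decomposition has width 2, which upper-bounds the treewidth. Conversely, {d, f, i} is a clique of size 3, and the vertices of any clique must share a bag in every tree decomposition; so some bag has ≥ 3 vertices and tw(G) ≥ 2. Therefore the treewidth is 2.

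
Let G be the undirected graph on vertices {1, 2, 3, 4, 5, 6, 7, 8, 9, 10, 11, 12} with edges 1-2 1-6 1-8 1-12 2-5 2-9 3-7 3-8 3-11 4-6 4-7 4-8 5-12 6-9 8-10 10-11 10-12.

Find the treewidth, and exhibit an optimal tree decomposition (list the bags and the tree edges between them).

Each bag holds 4 vertices, so the decomposition has width 3, which upper-bounds the treewidth. For the lower bound: the 4 vertex sets {2,5,9}, {6}, {1}, {4,8,10,12} are disjoint, each induces a connected subgraph, and every pair is joined by at least one edge of G. Contracting each set to a single vertex therefore yields K_{4} as a minor, and since treewidth is minor-monotone, tw(G) ≥ tw(K_{4}) = 3. The upper and lower bounds meet at 3, so that is the treewidth.

Treewidth 3.
One such decomposition:
Bags: B1 = {2, 5, 6, 9}  B2 = {1, 2, 5, 6}  B3 = {1, 5, 6, 12}  B4 = {1, 4, 6, 12}  B5 = {1, 4, 8, 12}  B6 = {4, 8, 10, 12}  B7 = {4, 7, 8, 10}  B8 = {3, 7, 8, 10}  B9 = {3, 7, 10, 11}
Tree: B1–B2, B2–B3, B3–B4, B4–B5, B5–B6, B6–B7, B7–B8, B8–B9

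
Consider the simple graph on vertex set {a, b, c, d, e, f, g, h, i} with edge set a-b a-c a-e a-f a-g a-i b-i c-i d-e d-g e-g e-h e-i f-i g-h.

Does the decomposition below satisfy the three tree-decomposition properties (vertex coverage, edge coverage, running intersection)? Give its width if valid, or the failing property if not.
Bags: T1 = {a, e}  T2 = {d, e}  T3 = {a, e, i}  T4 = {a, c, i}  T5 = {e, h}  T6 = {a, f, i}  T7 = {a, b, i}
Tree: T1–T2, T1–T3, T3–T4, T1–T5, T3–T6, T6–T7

A tree decomposition must satisfy three properties: every vertex lies in some bag; for every edge, both endpoints lie together in some bag; and for every vertex, the bags containing it form a connected subtree. Here vertex g appears in no bag, so the decomposition is invalid.

No — vertex g appears in no bag.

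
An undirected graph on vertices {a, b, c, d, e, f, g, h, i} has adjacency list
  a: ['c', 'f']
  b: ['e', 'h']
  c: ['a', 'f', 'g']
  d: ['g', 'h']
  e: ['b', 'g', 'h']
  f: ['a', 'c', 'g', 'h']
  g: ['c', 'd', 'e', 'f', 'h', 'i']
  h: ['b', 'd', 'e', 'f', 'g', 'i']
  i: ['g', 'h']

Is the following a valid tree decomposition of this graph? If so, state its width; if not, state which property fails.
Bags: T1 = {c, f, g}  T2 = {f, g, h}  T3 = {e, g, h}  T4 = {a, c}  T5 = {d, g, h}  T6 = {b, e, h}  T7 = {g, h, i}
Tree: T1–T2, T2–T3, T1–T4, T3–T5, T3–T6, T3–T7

A tree decomposition must satisfy three properties: every vertex lies in some bag; for every edge, both endpoints lie together in some bag; and for every vertex, the bags containing it form a connected subtree. Here edge (f,a) lies in no bag, so the decomposition is invalid.

No — edge (f,a) lies in no bag.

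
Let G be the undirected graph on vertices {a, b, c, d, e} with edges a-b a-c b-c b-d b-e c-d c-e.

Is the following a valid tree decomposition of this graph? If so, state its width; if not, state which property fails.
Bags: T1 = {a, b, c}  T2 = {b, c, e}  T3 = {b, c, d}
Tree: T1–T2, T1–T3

Every vertex of G appears in some bag (union = {a, b, c, d, e}); every edge is covered by a bag; and for each vertex v the set of bags containing v is connected in the bag tree. The decomposition is therefore valid. The largest bag has 3 vertices, so the width is 2.

Yes; width 2.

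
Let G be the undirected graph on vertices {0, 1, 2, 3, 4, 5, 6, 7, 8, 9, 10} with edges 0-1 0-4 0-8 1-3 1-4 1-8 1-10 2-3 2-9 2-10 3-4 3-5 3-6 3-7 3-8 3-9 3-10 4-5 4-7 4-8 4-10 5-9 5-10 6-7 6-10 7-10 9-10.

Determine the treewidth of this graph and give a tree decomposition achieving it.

Every bag has size at most 4, so the width is 4 − 1 = 3 and tw(G) ≤ 3. Conversely, {0, 1, 4, 8} is a clique of size 4, and the vertices of any clique must share a bag in every tree decomposition; so some bag has ≥ 4 vertices and tw(G) ≥ 3. Combining the bounds, tw(G) = 3.

Treewidth 3.
One such decomposition:
Bags: B1 = {1, 3, 4, 8}  B2 = {1, 3, 4, 10}  B3 = {3, 4, 7, 10}  B4 = {3, 4, 5, 10}  B5 = {0, 1, 4, 8}  B6 = {3, 5, 9, 10}  B7 = {3, 6, 7, 10}  B8 = {2, 3, 9, 10}
Tree: B1–B2, B2–B3, B2–B4, B1–B5, B4–B6, B3–B7, B6–B8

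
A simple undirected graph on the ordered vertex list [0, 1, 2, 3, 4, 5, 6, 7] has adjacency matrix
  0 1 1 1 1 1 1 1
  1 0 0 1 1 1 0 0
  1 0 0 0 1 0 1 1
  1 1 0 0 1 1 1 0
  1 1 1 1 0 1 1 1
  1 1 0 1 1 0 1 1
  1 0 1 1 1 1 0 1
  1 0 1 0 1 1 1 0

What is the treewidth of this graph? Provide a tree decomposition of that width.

Treewidth 4.
One optimal decomposition is:
Bags: B1 = {0, 4, 5, 6, 7}  B2 = {0, 2, 4, 6, 7}  B3 = {0, 3, 4, 5, 6}  B4 = {0, 1, 3, 4, 5}
Tree: B1–B2, B1–B3, B3–B4

Every bag has size at most 5, so the width is 5 − 1 = 4 and tw(G) ≤ 4. Conversely, {0, 2, 4, 6, 7} is a clique of size 5, and the vertices of any clique must share a bag in every tree decomposition; so some bag has ≥ 5 vertices and tw(G) ≥ 4. Combining the bounds, tw(G) = 4.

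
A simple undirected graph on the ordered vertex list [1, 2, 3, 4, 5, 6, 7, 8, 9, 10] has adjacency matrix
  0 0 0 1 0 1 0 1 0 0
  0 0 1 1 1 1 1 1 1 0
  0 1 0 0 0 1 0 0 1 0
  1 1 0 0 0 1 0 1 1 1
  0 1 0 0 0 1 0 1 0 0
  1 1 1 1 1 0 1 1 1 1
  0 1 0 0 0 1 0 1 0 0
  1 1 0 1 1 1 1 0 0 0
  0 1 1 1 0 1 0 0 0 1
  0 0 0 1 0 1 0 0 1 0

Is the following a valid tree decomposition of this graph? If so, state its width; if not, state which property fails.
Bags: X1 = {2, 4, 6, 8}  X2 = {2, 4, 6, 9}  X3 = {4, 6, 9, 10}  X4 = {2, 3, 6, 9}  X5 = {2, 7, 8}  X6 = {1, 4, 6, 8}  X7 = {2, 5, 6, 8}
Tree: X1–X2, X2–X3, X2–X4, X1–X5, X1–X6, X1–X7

A tree decomposition must satisfy three properties: every vertex lies in some bag; for every edge, both endpoints lie together in some bag; and for every vertex, the bags containing it form a connected subtree. Here edge (6,7) lies in no bag, so the decomposition is invalid.

No — edge (6,7) lies in no bag.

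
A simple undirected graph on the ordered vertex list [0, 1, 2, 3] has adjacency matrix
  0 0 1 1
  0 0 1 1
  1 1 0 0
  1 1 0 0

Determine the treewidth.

A width-2 tree decomposition is:
Bags: B1 = {1, 2, 3}  B2 = {0, 2, 3}
Tree: B1–B2
Each bag holds 3 vertices, so the decomposition has width 2, which upper-bounds the treewidth. Since 2–1–3–0–2 is a cycle in G, G is not acyclic. Forests are exactly the graphs of treewidth ≤ 1, so tw(G) ≥ 2. Hence tw(G) = 2 exactly.

2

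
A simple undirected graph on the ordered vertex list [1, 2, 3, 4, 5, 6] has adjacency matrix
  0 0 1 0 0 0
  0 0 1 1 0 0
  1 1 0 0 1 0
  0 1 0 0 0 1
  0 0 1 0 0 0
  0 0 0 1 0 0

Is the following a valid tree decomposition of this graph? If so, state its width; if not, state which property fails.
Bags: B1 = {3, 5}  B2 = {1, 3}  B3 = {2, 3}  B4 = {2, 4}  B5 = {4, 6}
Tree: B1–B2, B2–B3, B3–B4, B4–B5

Yes; width 1.

Every vertex of G appears in some bag (union = {1, 2, 3, 4, 5, 6}); every edge is covered by a bag; and for each vertex v the set of bags containing v is connected in the bag tree. The decomposition is therefore valid. The largest bag has 2 vertices, so the width is 1.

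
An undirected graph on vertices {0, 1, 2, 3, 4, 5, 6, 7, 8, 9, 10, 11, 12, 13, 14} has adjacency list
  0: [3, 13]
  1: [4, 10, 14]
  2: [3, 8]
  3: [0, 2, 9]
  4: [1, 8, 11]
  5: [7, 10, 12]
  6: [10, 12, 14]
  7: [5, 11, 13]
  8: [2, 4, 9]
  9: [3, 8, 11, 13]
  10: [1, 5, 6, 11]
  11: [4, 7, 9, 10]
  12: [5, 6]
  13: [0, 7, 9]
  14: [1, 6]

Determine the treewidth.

3

A width-3 tree decomposition is:
Bags: B1 = {5, 6, 12, 14}  B2 = {5, 6, 10, 14}  B3 = {1, 5, 10, 14}  B4 = {1, 5, 7, 10}  B5 = {1, 7, 10, 11}  B6 = {1, 4, 7, 11}  B7 = {4, 7, 11, 13}  B8 = {4, 9, 11, 13}  B9 = {4, 8, 9, 13}  B10 = {0, 8, 9, 13}  B11 = {0, 3, 8, 9}  B12 = {0, 2, 3, 8}
Tree: B1–B2, B2–B3, B3–B4, B4–B5, B5–B6, B6–B7, B7–B8, B8–B9, B9–B10, B10–B11, B11–B12
Every bag has size at most 4, so the width is 4 − 1 = 3 and tw(G) ≤ 3. For the lower bound: the 4 vertex sets {6,12,14}, {5}, {10}, {1,4,7,11} are disjoint, each induces a connected subgraph, and every pair is joined by at least one edge of G. Contracting each set to a single vertex therefore yields K_{4} as a minor, and since treewidth is minor-monotone, tw(G) ≥ tw(K_{4}) = 3. Hence tw(G) = 3 exactly.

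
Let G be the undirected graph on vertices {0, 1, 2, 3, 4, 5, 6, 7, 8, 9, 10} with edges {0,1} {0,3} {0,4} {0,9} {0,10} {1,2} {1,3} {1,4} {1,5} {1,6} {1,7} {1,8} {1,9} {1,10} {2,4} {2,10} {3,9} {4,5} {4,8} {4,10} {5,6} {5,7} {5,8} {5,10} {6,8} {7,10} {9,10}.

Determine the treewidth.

3

A width-3 tree decomposition is:
Bags: B1 = {1, 4, 5, 10}  B2 = {1, 4, 5, 8}  B3 = {0, 1, 4, 10}  B4 = {0, 1, 9, 10}  B5 = {1, 2, 4, 10}  B6 = {0, 1, 3, 9}  B7 = {1, 5, 6, 8}  B8 = {1, 5, 7, 10}
Tree: B1–B2, B1–B3, B3–B4, B1–B5, B4–B6, B2–B7, B1–B8
Every bag has size at most 4, so the width is 4 − 1 = 3 and tw(G) ≤ 3. For the lower bound, the 4 vertices {1, 4, 5, 8} are pairwise adjacent, and any tree decomposition puts a clique entirely inside one bag — forcing width ≥ 3. Combining the bounds, tw(G) = 3.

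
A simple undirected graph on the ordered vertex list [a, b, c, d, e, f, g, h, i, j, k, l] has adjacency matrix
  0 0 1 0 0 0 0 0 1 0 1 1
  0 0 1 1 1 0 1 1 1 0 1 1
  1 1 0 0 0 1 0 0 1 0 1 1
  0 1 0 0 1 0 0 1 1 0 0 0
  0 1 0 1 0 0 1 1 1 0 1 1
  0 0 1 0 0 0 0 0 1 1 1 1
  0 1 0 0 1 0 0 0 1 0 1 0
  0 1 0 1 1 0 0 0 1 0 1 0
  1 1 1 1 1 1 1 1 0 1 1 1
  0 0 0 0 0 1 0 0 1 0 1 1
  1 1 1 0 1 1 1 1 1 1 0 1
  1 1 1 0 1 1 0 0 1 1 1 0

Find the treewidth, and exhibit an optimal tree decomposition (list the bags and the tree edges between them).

Treewidth 4.
One optimal decomposition is:
Bags: B1 = {b, e, h, i, k}  B2 = {b, e, i, k, l}  B3 = {b, c, i, k, l}  B4 = {c, f, i, k, l}  B5 = {b, d, e, h, i}  B6 = {f, i, j, k, l}  B7 = {b, e, g, i, k}  B8 = {a, c, i, k, l}
Tree: B1–B2, B2–B3, B3–B4, B1–B5, B4–B6, B2–B7, B3–B8

Every bag has size at most 5, so the width is 5 − 1 = 4 and tw(G) ≤ 4. Conversely, {b, d, e, h, i} is a clique of size 5, and the vertices of any clique must share a bag in every tree decomposition; so some bag has ≥ 5 vertices and tw(G) ≥ 4. Hence tw(G) = 4 exactly.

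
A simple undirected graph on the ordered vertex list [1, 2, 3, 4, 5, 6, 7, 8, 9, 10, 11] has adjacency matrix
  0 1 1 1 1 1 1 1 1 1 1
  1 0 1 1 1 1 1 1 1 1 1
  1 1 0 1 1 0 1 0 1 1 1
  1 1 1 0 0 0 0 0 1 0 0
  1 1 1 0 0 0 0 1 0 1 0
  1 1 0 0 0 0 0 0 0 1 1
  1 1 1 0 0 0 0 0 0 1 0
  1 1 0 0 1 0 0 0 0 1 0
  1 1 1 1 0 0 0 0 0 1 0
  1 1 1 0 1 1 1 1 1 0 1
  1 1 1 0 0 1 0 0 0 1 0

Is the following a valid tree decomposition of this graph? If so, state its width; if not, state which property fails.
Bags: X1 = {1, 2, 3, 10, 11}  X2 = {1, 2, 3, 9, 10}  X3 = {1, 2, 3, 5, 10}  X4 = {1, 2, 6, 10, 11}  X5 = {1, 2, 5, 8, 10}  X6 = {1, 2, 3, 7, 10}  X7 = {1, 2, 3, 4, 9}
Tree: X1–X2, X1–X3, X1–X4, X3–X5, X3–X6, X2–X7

Yes; width 4.

Every vertex of G appears in some bag (union = {1, 2, 3, 4, 5, 6, 7, 8, 9, 10, 11}); every edge is covered by a bag; and for each vertex v the set of bags containing v is connected in the bag tree. The decomposition is therefore valid. The largest bag has 5 vertices, so the width is 4.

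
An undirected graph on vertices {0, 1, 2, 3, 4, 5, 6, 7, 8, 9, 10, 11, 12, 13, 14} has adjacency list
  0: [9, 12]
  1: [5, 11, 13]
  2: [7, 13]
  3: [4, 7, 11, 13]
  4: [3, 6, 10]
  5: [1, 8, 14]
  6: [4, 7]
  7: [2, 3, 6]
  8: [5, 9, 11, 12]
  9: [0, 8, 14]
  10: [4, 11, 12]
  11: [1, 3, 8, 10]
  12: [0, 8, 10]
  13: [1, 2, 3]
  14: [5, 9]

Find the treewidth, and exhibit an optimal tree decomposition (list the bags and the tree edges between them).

The largest bag has 4 vertices, giving width 3; this decomposition certifies tw(G) ≤ 3. For the lower bound: the 4 vertex sets {2,6,7}, {4}, {3}, {1,10,11,13} are disjoint, each induces a connected subgraph, and every pair is joined by at least one edge of G. Contracting each set to a single vertex therefore yields K_{4} as a minor, and since treewidth is minor-monotone, tw(G) ≥ tw(K_{4}) = 3. The upper and lower bounds meet at 3, so that is the treewidth.

Treewidth 3.
One such decomposition:
Bags: B1 = {2, 4, 6, 7}  B2 = {2, 3, 4, 7}  B3 = {2, 3, 4, 13}  B4 = {3, 4, 10, 13}  B5 = {3, 10, 11, 13}  B6 = {1, 10, 11, 13}  B7 = {1, 10, 11, 12}  B8 = {1, 8, 11, 12}  B9 = {1, 5, 8, 12}  B10 = {0, 5, 8, 12}  B11 = {0, 5, 8, 9}  B12 = {0, 5, 9, 14}
Tree: B1–B2, B2–B3, B3–B4, B4–B5, B5–B6, B6–B7, B7–B8, B8–B9, B9–B10, B10–B11, B11–B12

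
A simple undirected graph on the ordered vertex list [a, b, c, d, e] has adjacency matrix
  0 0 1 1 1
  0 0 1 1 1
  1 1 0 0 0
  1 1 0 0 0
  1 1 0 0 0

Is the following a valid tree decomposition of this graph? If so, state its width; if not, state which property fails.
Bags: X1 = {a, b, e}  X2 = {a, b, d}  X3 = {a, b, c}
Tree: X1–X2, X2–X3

Yes; width 2.

Checking the three conditions: (i) the bags cover all of {a, b, c, d, e}; (ii) for each edge, some bag contains both endpoints; (iii) the bags containing any fixed vertex form a subtree. All hold, so the decomposition is valid with width 3 − 1 = 2.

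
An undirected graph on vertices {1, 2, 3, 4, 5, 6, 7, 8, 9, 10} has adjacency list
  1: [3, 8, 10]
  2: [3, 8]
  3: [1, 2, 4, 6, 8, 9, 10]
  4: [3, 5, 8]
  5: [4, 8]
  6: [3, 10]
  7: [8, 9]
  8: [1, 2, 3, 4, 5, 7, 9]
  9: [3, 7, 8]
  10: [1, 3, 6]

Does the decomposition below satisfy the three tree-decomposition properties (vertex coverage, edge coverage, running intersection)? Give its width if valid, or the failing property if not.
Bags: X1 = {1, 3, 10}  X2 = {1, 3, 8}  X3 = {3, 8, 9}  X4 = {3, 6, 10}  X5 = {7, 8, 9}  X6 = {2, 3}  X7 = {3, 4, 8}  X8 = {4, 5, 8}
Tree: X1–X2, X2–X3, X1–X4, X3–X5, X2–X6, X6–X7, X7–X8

No — edge (8,2) lies in no bag.

A tree decomposition must satisfy three properties: every vertex lies in some bag; for every edge, both endpoints lie together in some bag; and for every vertex, the bags containing it form a connected subtree. Here edge (8,2) lies in no bag, so the decomposition is invalid.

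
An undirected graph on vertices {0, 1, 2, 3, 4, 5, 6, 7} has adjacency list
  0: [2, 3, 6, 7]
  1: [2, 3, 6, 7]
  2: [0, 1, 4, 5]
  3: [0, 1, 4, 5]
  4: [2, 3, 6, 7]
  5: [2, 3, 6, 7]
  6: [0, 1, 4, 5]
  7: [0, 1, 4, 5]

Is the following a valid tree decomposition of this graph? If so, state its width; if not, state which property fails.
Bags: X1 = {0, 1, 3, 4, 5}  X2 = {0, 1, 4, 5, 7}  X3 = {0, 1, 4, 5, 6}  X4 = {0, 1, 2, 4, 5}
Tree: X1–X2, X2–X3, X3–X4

Yes; width 4.

Vertex coverage: the bags together contain {0, 1, 2, 3, 4, 5, 6, 7}, the full vertex set. Edge coverage: each edge of G has both endpoints in at least one bag. Running intersection: for every vertex, the bags containing it form a connected subtree. All three properties hold, so this is a valid tree decomposition of width max|bag| − 1 = 4, and hence tw(G) ≤ 4.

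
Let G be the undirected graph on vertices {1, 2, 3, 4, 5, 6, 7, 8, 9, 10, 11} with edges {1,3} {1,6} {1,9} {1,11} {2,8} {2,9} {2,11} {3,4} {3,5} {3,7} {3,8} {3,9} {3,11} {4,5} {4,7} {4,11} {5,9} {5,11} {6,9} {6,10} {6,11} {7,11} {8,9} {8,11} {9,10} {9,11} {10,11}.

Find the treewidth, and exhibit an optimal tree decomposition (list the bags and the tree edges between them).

Treewidth 3.
One such decomposition:
Bags: B1 = {1, 6, 9, 11}  B2 = {1, 3, 9, 11}  B3 = {3, 8, 9, 11}  B4 = {3, 5, 9, 11}  B5 = {3, 4, 5, 11}  B6 = {2, 8, 9, 11}  B7 = {6, 9, 10, 11}  B8 = {3, 4, 7, 11}
Tree: B1–B2, B2–B3, B3–B4, B4–B5, B3–B6, B1–B7, B5–B8

Every bag has size at most 4, so the width is 4 − 1 = 3 and tw(G) ≤ 3. On the other hand G contains the 4-clique {6, 9, 10, 11}. A clique must lie in a single bag of any decomposition, so no decomposition can have width below 3. Therefore the treewidth is 3.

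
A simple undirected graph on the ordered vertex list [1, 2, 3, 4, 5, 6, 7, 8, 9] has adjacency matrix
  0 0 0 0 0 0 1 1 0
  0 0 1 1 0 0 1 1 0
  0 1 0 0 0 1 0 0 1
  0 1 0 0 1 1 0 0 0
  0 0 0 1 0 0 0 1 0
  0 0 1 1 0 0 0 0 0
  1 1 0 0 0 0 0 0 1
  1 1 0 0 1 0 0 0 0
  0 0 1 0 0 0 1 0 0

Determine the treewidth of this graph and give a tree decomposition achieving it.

Treewidth 3.
One optimal decomposition is:
Bags: B1 = {4, 5, 6, 8}  B2 = {2, 4, 6, 8}  B3 = {2, 3, 6, 8}  B4 = {1, 2, 3, 8}  B5 = {1, 2, 3, 7}  B6 = {1, 3, 7, 9}
Tree: B1–B2, B2–B3, B3–B4, B4–B5, B5–B6

Each bag holds 4 vertices, so the decomposition has width 3, which upper-bounds the treewidth. For the lower bound: the 4 vertex sets {4,5,6}, {8}, {2}, {1,3,7,9} are disjoint, each induces a connected subgraph, and every pair is joined by at least one edge of G. Contracting each set to a single vertex therefore yields K_{4} as a minor, and since treewidth is minor-monotone, tw(G) ≥ tw(K_{4}) = 3. Therefore the treewidth is 3.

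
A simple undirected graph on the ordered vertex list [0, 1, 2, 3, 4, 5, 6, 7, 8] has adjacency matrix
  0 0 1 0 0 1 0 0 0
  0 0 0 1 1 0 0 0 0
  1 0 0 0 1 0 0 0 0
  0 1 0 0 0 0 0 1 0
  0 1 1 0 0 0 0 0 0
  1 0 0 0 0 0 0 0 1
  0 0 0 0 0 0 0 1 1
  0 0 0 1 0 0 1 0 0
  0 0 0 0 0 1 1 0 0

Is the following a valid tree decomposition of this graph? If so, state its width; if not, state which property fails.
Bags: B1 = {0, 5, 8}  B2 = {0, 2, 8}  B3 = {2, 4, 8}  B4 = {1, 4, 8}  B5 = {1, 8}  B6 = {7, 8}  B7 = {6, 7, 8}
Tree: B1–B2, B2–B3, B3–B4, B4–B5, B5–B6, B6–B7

A tree decomposition must satisfy three properties: every vertex lies in some bag; for every edge, both endpoints lie together in some bag; and for every vertex, the bags containing it form a connected subtree. Here vertex 3 appears in no bag, so the decomposition is invalid.

No — vertex 3 appears in no bag.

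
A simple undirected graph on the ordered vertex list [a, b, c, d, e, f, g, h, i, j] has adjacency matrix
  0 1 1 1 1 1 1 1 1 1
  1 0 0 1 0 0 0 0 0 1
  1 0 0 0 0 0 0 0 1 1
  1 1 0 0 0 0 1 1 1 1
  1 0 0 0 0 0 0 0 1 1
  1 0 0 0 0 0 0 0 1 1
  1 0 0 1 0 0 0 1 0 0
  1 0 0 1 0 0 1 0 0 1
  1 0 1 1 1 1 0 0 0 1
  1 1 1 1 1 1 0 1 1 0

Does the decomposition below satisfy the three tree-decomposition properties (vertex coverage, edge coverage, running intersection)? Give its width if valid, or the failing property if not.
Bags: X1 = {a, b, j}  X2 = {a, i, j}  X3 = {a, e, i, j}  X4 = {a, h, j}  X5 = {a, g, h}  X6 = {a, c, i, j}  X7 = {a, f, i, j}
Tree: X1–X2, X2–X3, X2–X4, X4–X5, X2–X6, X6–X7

A tree decomposition must satisfy three properties: every vertex lies in some bag; for every edge, both endpoints lie together in some bag; and for every vertex, the bags containing it form a connected subtree. Here vertex d appears in no bag, so the decomposition is invalid.

No — vertex d appears in no bag.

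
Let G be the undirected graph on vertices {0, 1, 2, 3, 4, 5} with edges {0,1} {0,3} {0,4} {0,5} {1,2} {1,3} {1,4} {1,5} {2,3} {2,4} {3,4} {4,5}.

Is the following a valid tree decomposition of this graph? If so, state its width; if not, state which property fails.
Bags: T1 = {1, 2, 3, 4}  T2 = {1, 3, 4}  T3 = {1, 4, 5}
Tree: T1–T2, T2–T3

No — vertex 0 appears in no bag.

A tree decomposition must satisfy three properties: every vertex lies in some bag; for every edge, both endpoints lie together in some bag; and for every vertex, the bags containing it form a connected subtree. Here vertex 0 appears in no bag, so the decomposition is invalid.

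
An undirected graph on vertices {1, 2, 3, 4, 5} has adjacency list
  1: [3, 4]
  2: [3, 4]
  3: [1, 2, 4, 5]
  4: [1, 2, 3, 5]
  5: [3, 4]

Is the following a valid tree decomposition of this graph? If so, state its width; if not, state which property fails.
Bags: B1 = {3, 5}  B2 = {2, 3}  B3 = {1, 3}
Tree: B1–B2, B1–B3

No — vertex 4 appears in no bag.

A tree decomposition must satisfy three properties: every vertex lies in some bag; for every edge, both endpoints lie together in some bag; and for every vertex, the bags containing it form a connected subtree. Here vertex 4 appears in no bag, so the decomposition is invalid.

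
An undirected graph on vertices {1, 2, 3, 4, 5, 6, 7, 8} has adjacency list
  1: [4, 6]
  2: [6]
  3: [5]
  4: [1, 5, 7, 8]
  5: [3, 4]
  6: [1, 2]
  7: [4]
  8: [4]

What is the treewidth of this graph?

A width-1 tree decomposition is:
Bags: B1 = {1, 4}  B2 = {4, 5}  B3 = {1, 6}  B4 = {2, 6}  B5 = {4, 7}  B6 = {3, 5}  B7 = {4, 8}
Tree: B1–B2, B1–B3, B3–B4, B1–B5, B2–B6, B1–B7
The largest bag has 2 vertices, giving width 1; this decomposition certifies tw(G) ≤ 1. Any graph with an edge has treewidth ≥ 1, and G has the edge 1–4. Therefore the treewidth is 1.

1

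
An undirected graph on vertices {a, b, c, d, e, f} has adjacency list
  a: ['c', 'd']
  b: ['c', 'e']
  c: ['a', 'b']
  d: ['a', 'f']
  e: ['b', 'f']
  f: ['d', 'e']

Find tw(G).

A width-2 tree decomposition is:
Bags: B1 = {a, d, f}  B2 = {a, e, f}  B3 = {a, b, e}  B4 = {a, b, c}
Tree: B1–B2, B2–B3, B3–B4
The largest bag has 3 vertices, giving width 2; this decomposition certifies tw(G) ≤ 2. The edges a–d–f–e–b–c–a form a cycle, so G is not a tree and its treewidth is at least 2. Therefore the treewidth is 2.

2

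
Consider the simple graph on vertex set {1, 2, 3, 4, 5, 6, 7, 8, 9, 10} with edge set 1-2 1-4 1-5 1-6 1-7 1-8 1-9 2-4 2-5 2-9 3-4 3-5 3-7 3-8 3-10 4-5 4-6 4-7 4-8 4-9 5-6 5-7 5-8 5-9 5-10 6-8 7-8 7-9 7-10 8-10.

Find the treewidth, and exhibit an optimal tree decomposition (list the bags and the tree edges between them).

Treewidth 4.
One optimal decomposition is:
Bags: B1 = {1, 4, 5, 7, 8}  B2 = {3, 4, 5, 7, 8}  B3 = {3, 5, 7, 8, 10}  B4 = {1, 4, 5, 7, 9}  B5 = {1, 2, 4, 5, 9}  B6 = {1, 4, 5, 6, 8}
Tree: B1–B2, B2–B3, B1–B4, B4–B5, B1–B6

Each bag holds 5 vertices, so the decomposition has width 4, which upper-bounds the treewidth. Conversely, {3, 5, 7, 8, 10} is a clique of size 5, and the vertices of any clique must share a bag in every tree decomposition; so some bag has ≥ 5 vertices and tw(G) ≥ 4. Combining the bounds, tw(G) = 4.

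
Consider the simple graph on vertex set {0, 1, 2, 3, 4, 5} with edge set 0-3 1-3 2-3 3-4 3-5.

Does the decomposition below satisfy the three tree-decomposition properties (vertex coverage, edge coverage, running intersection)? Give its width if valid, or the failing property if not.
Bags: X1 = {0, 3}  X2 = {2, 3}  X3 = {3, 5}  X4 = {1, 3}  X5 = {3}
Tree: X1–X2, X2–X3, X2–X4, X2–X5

A tree decomposition must satisfy three properties: every vertex lies in some bag; for every edge, both endpoints lie together in some bag; and for every vertex, the bags containing it form a connected subtree. Here vertex 4 appears in no bag, so the decomposition is invalid.

No — vertex 4 appears in no bag.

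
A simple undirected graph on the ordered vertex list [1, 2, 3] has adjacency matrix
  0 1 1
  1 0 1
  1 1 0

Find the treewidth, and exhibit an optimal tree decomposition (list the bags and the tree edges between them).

Treewidth 2.
One optimal decomposition is:
Bags: B1 = {1, 2, 3}
Tree: (single bag)

With just one bag of size 3, the width is 3 − 1 = 2, so tw(G) ≤ 2. Conversely, {1, 2, 3} is a clique of size 3, and the vertices of any clique must share a bag in every tree decomposition; so some bag has ≥ 3 vertices and tw(G) ≥ 2. Hence tw(G) = 2 exactly.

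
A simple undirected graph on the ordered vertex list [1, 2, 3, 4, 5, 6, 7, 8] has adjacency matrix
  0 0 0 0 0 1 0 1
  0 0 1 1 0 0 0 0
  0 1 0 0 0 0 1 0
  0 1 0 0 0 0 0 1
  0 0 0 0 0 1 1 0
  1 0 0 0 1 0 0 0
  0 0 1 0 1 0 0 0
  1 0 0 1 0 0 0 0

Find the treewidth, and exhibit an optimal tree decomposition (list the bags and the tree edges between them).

Treewidth 2.
One such decomposition:
Bags: B1 = {2, 3, 4}  B2 = {3, 4, 8}  B3 = {1, 3, 8}  B4 = {1, 3, 6}  B5 = {3, 5, 6}  B6 = {3, 5, 7}
Tree: B1–B2, B2–B3, B3–B4, B4–B5, B5–B6

Every bag has size at most 3, so the width is 3 − 1 = 2 and tw(G) ≤ 2. The edges 3–2–4–8–1–6–5–7–3 form a cycle, so G is not a tree and its treewidth is at least 2. Therefore the treewidth is 2.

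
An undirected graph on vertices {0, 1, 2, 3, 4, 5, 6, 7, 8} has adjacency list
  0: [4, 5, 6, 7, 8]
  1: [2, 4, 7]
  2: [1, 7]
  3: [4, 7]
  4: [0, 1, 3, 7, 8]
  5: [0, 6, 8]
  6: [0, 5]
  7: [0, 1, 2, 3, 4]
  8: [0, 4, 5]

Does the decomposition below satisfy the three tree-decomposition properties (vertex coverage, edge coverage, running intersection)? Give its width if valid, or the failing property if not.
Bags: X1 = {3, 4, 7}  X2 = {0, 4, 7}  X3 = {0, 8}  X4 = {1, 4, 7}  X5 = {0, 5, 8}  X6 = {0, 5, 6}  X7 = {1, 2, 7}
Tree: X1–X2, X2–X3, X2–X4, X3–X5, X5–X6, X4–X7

No — edge (4,8) lies in no bag.

A tree decomposition must satisfy three properties: every vertex lies in some bag; for every edge, both endpoints lie together in some bag; and for every vertex, the bags containing it form a connected subtree. Here edge (4,8) lies in no bag, so the decomposition is invalid.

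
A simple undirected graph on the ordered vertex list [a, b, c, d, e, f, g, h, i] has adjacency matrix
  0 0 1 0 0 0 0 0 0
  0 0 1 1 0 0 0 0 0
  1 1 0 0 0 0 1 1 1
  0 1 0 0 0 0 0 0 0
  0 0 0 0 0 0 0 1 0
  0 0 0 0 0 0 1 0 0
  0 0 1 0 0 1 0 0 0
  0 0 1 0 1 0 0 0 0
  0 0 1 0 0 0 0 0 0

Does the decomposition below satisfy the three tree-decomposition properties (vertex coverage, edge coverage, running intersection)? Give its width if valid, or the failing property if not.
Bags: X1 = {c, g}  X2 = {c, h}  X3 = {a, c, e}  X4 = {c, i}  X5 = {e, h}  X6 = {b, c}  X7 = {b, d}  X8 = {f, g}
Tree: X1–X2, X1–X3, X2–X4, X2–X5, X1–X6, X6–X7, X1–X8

No — bags containing vertex e are not connected in the tree.

A tree decomposition must satisfy three properties: every vertex lies in some bag; for every edge, both endpoints lie together in some bag; and for every vertex, the bags containing it form a connected subtree. Here bags containing vertex e are not connected in the tree, so the decomposition is invalid.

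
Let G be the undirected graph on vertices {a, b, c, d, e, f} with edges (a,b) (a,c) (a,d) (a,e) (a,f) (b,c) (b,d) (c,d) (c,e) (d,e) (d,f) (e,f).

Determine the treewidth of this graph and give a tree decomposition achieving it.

Every bag has size at most 4, so the width is 4 − 1 = 3 and tw(G) ≤ 3. Conversely, {a, c, d, e} is a clique of size 4, and the vertices of any clique must share a bag in every tree decomposition; so some bag has ≥ 4 vertices and tw(G) ≥ 3. Combining the bounds, tw(G) = 3.

Treewidth 3.
One optimal decomposition is:
Bags: B1 = {a, c, d, e}  B2 = {a, b, c, d}  B3 = {a, d, e, f}
Tree: B1–B2, B1–B3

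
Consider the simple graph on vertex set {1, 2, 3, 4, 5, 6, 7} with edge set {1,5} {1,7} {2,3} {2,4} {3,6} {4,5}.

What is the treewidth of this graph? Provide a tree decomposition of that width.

Treewidth 1.
One such decomposition:
Bags: B1 = {1, 7}  B2 = {1, 5}  B3 = {4, 5}  B4 = {2, 4}  B5 = {2, 3}  B6 = {3, 6}
Tree: B1–B2, B2–B3, B3–B4, B4–B5, B5–B6

Every bag has size at most 2, so the width is 2 − 1 = 1 and tw(G) ≤ 1. G has an edge, so its treewidth is at least 1. The upper and lower bounds meet at 1, so that is the treewidth.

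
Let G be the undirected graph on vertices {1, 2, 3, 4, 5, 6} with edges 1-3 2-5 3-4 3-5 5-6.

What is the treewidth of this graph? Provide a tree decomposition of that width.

Treewidth 1.
Bags: B1 = {3, 4}  B2 = {3, 5}  B3 = {1, 3}  B4 = {5, 6}  B5 = {2, 5}
Tree: B1–B2, B2–B3, B2–B4, B4–B5

Each bag holds 2 vertices, so the decomposition has width 1, which upper-bounds the treewidth. Any graph with an edge has treewidth ≥ 1, and G has the edge 4–3. Hence tw(G) = 1 exactly.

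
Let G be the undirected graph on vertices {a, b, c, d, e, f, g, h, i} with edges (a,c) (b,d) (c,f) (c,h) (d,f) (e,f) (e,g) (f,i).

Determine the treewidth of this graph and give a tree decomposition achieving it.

The largest bag has 2 vertices, giving width 1; this decomposition certifies tw(G) ≤ 1. Since G has at least one edge (e.g. f–d), it is not an edgeless graph, so tw(G) ≥ 1. Hence tw(G) = 1 exactly.

Treewidth 1.
Bags: B1 = {d, f}  B2 = {c, f}  B3 = {e, f}  B4 = {e, g}  B5 = {a, c}  B6 = {c, h}  B7 = {f, i}  B8 = {b, d}
Tree: B1–B2, B2–B3, B3–B4, B2–B5, B5–B6, B1–B7, B1–B8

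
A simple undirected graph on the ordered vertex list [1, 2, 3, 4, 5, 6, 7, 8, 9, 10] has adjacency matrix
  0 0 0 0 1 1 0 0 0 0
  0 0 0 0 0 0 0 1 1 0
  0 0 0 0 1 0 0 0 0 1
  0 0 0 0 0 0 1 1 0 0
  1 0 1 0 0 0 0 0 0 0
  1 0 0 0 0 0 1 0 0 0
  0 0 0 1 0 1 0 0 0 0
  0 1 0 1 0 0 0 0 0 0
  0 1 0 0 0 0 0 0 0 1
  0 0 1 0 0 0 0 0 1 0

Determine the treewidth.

A width-2 tree decomposition is:
Bags: B1 = {1, 5, 6}  B2 = {5, 6, 7}  B3 = {4, 5, 7}  B4 = {4, 5, 8}  B5 = {2, 5, 8}  B6 = {2, 5, 9}  B7 = {5, 9, 10}  B8 = {3, 5, 10}
Tree: B1–B2, B2–B3, B3–B4, B4–B5, B5–B6, B6–B7, B7–B8
Every bag has size at most 3, so the width is 3 − 1 = 2 and tw(G) ≤ 2. For the lower bound, G contains the cycle 5–1–6–7–4–8–2–9–10–3–5, so G is not a forest; only forests have treewidth ≤ 1, hence tw(G) ≥ 2. Combining the bounds, tw(G) = 2.

2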